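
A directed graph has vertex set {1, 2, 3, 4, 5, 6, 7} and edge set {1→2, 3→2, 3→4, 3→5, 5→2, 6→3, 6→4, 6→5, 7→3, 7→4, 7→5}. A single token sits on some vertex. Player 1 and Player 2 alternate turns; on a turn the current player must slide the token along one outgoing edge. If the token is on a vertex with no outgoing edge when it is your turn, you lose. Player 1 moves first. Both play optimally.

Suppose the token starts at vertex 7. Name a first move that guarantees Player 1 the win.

Work bottom-up. With no move the player to move loses. Otherwise the position is W if at least one move leads to an L position for the opponent, and L if every move leads to a W.
Every edge goes from a vertex to one that appears earlier in the order 4, 2, 5, 1, 3, 6, 7, so processing vertices in that order labels each vertex after all of its successors.
4: no outgoing edge → L
2: no outgoing edge → L
5: reaches L-position 2 → W
1: reaches L-position 2 → W
3: reaches L-position 2 → W
6: reaches L-position 4 → W
7: reaches L-position 4 → W
From 7, the L positions reachable in one move are: 4.

Move to 4.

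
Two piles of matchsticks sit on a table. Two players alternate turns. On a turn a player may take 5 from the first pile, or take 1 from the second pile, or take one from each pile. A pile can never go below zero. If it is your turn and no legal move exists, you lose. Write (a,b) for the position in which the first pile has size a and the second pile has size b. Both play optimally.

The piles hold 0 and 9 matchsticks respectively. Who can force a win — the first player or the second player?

Label each position W (a win for the player to move) or L (a loss). A position with no legal move is L; any other position is W exactly when some move reaches an L, and L when every move reaches a W.
No move ever increases a pile, so every position that can arise here has a ≤ 0 and b ≤ 9; it is enough to label the cells with 0 ≤ a ≤ 0 and 0 ≤ b ≤ 9.
Every move lowers a or b (never raises either), so fill the grid row by row in increasing a, and left to right within a row: each cell's successors are then already labelled.
      b=0  b=1  b=2  b=3  b=4  b=5  b=6  b=7  b=8  b=9
a=0:    L    W    L    W    L    W    L    W    L    W
Cells with no legal move (terminal, hence L): (0,0).
The remaining L cells, each justified by listing all of its moves:
(0,2): L (sole option (0,1)(W) is W)
(0,4): L (sole option (0,3)(W) is W)
(0,6): L (sole option (0,5)(W) is W)
(0,8): L (sole option (0,7)(W) is W)
Every other cell has at least one move into one of the L cells above, so it is W.
The starting position (0,9) is W: the player to move should move to (0,8), handing over an L position.

The first player wins.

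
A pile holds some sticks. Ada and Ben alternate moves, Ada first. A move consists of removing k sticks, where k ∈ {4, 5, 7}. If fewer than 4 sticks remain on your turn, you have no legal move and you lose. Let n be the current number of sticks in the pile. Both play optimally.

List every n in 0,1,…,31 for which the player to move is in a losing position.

Build the W/L table. Terminal = L. A non-terminal position is W if it has a move to some L; otherwise it is L.
n=0: no move → L
n=1: no move → L
n=2: no move → L
n=3: no move → L
n=4: can move to 0, which is L ⇒ W
n=5: can move to 1, which is L ⇒ W
n=6: can move to 2, which is L ⇒ W
n=7: can move to 3, which is L ⇒ W
n=8: can move to 3, which is L ⇒ W
n=9: can move to 2, which is L ⇒ W
n=10: can move to 3, which is L ⇒ W
n=11: moves to 7(W), 6(W), 4(W); every one is W ⇒ L
n=12: moves to 8(W), 7(W), 5(W); every one is W ⇒ L
n=13: moves to 9(W), 8(W), 6(W); every one is W ⇒ L
n=14: moves to 10(W), 9(W), 7(W); every one is W ⇒ L
n=15: can move to 11, which is L ⇒ W
n=16: can move to 12, which is L ⇒ W
n=17: can move to 13, which is L ⇒ W
n=18: can move to 14, which is L ⇒ W
n=19: can move to 14, which is L ⇒ W
n=20: can move to 13, which is L ⇒ W
n=21: can move to 14, which is L ⇒ W
n=22: moves to 18(W), 17(W), 15(W); every one is W ⇒ L
n=23: moves to 19(W), 18(W), 16(W); every one is W ⇒ L
n=24: moves to 20(W), 19(W), 17(W); every one is W ⇒ L
n=25: moves to 21(W), 20(W), 18(W); every one is W ⇒ L
n=26: can move to 22, which is L ⇒ W
n=27: can move to 23, which is L ⇒ W
n=28: can move to 24, which is L ⇒ W
n=29: can move to 25, which is L ⇒ W
n=30: can move to 25, which is L ⇒ W
n=31: can move to 24, which is L ⇒ W
Reading off the rows marked L gives the requested list; there are 12 such values of n.

0, 1, 2, 3, 11, 12, 13, 14, 22, 23, 24, 25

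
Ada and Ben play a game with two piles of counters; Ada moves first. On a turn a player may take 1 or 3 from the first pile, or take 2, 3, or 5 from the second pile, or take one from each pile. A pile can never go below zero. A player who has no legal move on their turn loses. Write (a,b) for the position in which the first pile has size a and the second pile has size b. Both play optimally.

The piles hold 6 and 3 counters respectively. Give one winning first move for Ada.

Compute win/loss labels from the base case upward. A position with no move is L. Any other position is W if it can reach an L in one move, else L.
No move ever increases a pile, so every position that can arise here has a ≤ 6 and b ≤ 3; it is enough to label the cells with 0 ≤ a ≤ 6 and 0 ≤ b ≤ 3.
Every move lowers a or b (never raises either), so fill the grid row by row in increasing a, and left to right within a row: each cell's successors are then already labelled.
      b=0  b=1  b=2  b=3
a=0:    L    L    W    W
a=1:    W    W    W    L
a=2:    L    L    W    W
a=3:    W    W    W    L
a=4:    L    L    W    W
a=5:    W    W    W    L
a=6:    L    L    W    W
Cells with no legal move (terminal, hence L): (0,0), (0,1).
The remaining L cells, each justified by listing all of its moves:
(1,3): →(0,3)(W), (1,1)(W), (1,0)(W), (0,2)(W) — all W, so L
(2,0): →(1,0)(W) only, which is W, so L
(2,1): →(1,1)(W), (1,0)(W) — all W, so L
(3,3): →(2,3)(W), (0,3)(W), (3,1)(W), (3,0)(W), (2,2)(W) — all W, so L
(4,0): →(3,0)(W), (1,0)(W) — all W, so L
(4,1): →(3,1)(W), (1,1)(W), (3,0)(W) — all W, so L
(5,3): →(4,3)(W), (2,3)(W), (5,1)(W), (5,0)(W), (4,2)(W) — all W, so L
(6,0): →(5,0)(W), (3,0)(W) — all W, so L
(6,1): →(5,1)(W), (3,1)(W), (5,0)(W) — all W, so L
Every other cell has at least one move into one of the L cells above, so it is W.
From (6,3), the L positions reachable in one move are: (5,3), (3,3), (6,1), (6,0). Any move reaching one of these is winning.

Move to (5,3).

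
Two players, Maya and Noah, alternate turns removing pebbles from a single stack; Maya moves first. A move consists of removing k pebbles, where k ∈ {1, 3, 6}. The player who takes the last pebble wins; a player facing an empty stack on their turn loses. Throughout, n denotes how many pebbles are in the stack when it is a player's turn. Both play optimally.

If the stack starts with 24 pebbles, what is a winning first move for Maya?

Positions with no move are L. A position that does have a move is losing for the player to move precisely when every available move leads to a winning position for the opponent. Fill in the labels:
n=0: no move → L
n=1: W (go to 0, an L position)
n=2: L (sole option 1(W) is W)
n=3: W (go to 2, an L position)
n=4: L (options 3(W), 1(W) are all W)
n=5: W (go to 4, an L position)
n=6: W (go to 0, an L position)
n=7: W (go to 4, an L position)
n=8: W (go to 2, an L position)
n=9: L (options 8(W), 6(W), 3(W) are all W)
n=10: W (go to 9, an L position)
n=11: L (options 10(W), 8(W), 5(W) are all W)
n=12: W (go to 11, an L position)
n=13: L (options 12(W), 10(W), 7(W) are all W)
n=14: W (go to 13, an L position)
n=15: W (go to 9, an L position)
n=16: W (go to 13, an L position)
n=17: W (go to 11, an L position)
n=18: L (options 17(W), 15(W), 12(W) are all W)
n=19: W (go to 18, an L position)
n=20: L (options 19(W), 17(W), 14(W) are all W)
n=21: W (go to 20, an L position)
n=22: L (options 21(W), 19(W), 16(W) are all W)
n=23: W (go to 22, an L position)
n=24: W (go to 18, an L position)
From 24, the L positions reachable in one move are: 18.

Remove 6, leaving 18.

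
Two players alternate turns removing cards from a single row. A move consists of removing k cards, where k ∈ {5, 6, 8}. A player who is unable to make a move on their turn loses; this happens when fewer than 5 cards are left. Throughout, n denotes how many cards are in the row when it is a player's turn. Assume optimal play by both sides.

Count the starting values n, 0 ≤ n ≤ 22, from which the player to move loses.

10

Classify positions by backward induction: terminal positions (no move available) are L. From any other position, the mover wins iff some move reaches an L.
n=0: no move → L
n=1: no move → L
n=2: no move → L
n=3: no move → L
n=4: no move → L
n=5: W (go to 0, an L position)
n=6: W (go to 1, an L position)
n=7: W (go to 2, an L position)
n=8: W (go to 3, an L position)
n=9: W (go to 4, an L position)
n=10: W (go to 4, an L position)
n=11: W (go to 3, an L position)
n=12: W (go to 4, an L position)
n=13: L (options 8(W), 7(W), 5(W) are all W)
n=14: L (options 9(W), 8(W), 6(W) are all W)
n=15: L (options 10(W), 9(W), 7(W) are all W)
n=16: L (options 11(W), 10(W), 8(W) are all W)
n=17: L (options 12(W), 11(W), 9(W) are all W)
n=18: W (go to 13, an L position)
n=19: W (go to 14, an L position)
n=20: W (go to 15, an L position)
n=21: W (go to 16, an L position)
n=22: W (go to 17, an L position)
L entries with 0 ≤ n ≤ 22: n = 0, 1, 2, 3, 4, 13, 14, 15, 16, 17; that makes 10.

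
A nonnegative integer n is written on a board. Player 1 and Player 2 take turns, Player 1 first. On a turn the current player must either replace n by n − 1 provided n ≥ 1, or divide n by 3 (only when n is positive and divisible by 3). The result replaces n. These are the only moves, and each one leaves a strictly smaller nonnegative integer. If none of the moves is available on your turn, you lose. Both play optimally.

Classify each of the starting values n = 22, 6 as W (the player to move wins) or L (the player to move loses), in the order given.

Positions with no move are L. A position that does have a move is losing for the player to move precisely when every available move leads to a winning position for the opponent. Fill in the labels:
n=0: no move → L
n=1: reaches L-position 0 → W
n=2: only reaches 1(W), which is W → L
n=3: reaches L-position 2 → W
n=4: only reaches 3(W), which is W → L
n=5: reaches L-position 4 → W
n=6: reaches L-position 2 → W
n=7: only reaches 6(W), which is W → L
n=8: reaches L-position 7 → W
n=9: only reaches 3(W), 8(W), all W → L
n=10: reaches L-position 9 → W
n=11: only reaches 10(W), which is W → L
n=12: reaches L-position 4 → W
n=13: only reaches 12(W), which is W → L
n=14: reaches L-position 13 → W
n=15: only reaches 5(W), 14(W), all W → L
n=16: reaches L-position 15 → W
n=17: only reaches 16(W), which is W → L
n=18: reaches L-position 17 → W
n=19: only reaches 18(W), which is W → L
n=20: reaches L-position 19 → W
n=21: reaches L-position 7 → W
n=22: only reaches 21(W), which is W → L

22: L, 6: W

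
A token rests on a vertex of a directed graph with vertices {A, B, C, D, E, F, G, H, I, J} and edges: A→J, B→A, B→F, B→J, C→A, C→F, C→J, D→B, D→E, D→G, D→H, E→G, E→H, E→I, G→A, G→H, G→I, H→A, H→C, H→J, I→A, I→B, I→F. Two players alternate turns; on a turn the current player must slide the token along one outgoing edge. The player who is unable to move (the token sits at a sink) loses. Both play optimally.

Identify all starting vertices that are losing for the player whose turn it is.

Label each position W (a win for the player to move) or L (a loss). A position with no legal move is L; any other position is W exactly when some move reaches an L, and L when every move reaches a W.
Every edge goes from a vertex to one that appears earlier in the order F, J, A, B, C, H, I, G, E, D, so processing vertices in that order labels each vertex after all of its successors.
F: no outgoing edge → L
J: no outgoing edge → L
A: →J(L), so W
B: →J(L), so W
C: →J(L), so W
H: →J(L), so W
I: →F(L), so W
G: →I(W), H(W), A(W) — all W, so L
E: →G(L), so W
D: →G(L), so W
The losing starting vertices are exactly the entries labelled L in this table (3 of them).

F, G, J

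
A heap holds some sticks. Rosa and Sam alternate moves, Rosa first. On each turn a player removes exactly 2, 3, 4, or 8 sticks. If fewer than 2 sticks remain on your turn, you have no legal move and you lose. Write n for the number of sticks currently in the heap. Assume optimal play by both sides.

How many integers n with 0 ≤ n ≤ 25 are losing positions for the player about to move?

10

Use the standard recursion: the mover loses at a terminal position; elsewhere, the mover wins exactly when some move hands the opponent an L position.
n=0: no move → L
n=1: no move → L
n=2: →0(L), so W
n=3: →1(L), so W
n=4: →1(L), so W
n=5: →1(L), so W
n=6: →4(W), 3(W), 2(W) — all W, so L
n=7: →5(W), 4(W), 3(W) — all W, so L
n=8: →6(L), so W
n=9: →7(L), so W
n=10: →7(L), so W
n=11: →7(L), so W
n=12: →10(W), 9(W), 8(W), 4(W) — all W, so L
n=13: →11(W), 10(W), 9(W), 5(W) — all W, so L
n=14: →12(L), so W
n=15: →13(L), so W
n=16: →13(L), so W
n=17: →13(L), so W
n=18: →16(W), 15(W), 14(W), 10(W) — all W, so L
n=19: →17(W), 16(W), 15(W), 11(W) — all W, so L
n=20: →18(L), so W
n=21: →19(L), so W
n=22: →19(L), so W
n=23: →19(L), so W
n=24: →22(W), 21(W), 20(W), 16(W) — all W, so L
n=25: →23(W), 22(W), 21(W), 17(W) — all W, so L
L entries with 0 ≤ n ≤ 25: n = 0, 1, 6, 7, 12, 13, 18, 19, 24, 25; that makes 10.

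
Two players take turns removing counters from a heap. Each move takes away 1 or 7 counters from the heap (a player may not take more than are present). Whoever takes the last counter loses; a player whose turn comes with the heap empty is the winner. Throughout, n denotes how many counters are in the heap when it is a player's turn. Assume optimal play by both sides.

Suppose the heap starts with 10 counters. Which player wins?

The first player wins.

Label each position W (a win for the player to move) or L (a loss). A position with no legal move is W; any other position is W exactly when some move reaches an L, and L when every move reaches a W.
n=0: no move; the opponent has just taken the last counter and therefore loses → W
n=1: →0(W) only, which is W, so L
n=2: →1(L), so W
n=3: →2(W) only, which is W, so L
n=4: →3(L), so W
n=5: →4(W) only, which is W, so L
n=6: →5(L), so W
n=7: →6(W), 0(W) — all W, so L
n=8: →7(L), so W
n=9: →8(W), 2(W) — all W, so L
n=10: →9(L), so W
The starting position 10 is W: the player to move should remove 1, leaving 9, handing over an L position.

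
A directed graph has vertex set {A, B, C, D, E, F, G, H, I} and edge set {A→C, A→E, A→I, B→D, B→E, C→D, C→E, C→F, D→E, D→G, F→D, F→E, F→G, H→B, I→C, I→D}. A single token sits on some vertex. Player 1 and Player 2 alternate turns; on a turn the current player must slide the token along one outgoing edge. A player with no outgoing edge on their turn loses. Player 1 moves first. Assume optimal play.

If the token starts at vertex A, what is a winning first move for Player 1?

Move to I.

Work bottom-up. With no move the player to move loses. Otherwise the position is W if at least one move leads to an L position for the opponent, and L if every move leads to a W.
Every edge goes from a vertex to one that appears earlier in the order E, G, D, F, C, B, H, I, A, so processing vertices in that order labels each vertex after all of its successors.
E: no outgoing edge → L
G: no outgoing edge → L
D: reaches L-position G → W
F: reaches L-position G → W
C: reaches L-position E → W
B: reaches L-position E → W
H: only reaches B(W), which is W → L
I: only reaches C(W), D(W), all W → L
A: reaches L-position I → W
From A, the L positions reachable in one move are: I, E. Any move reaching one of these is winning.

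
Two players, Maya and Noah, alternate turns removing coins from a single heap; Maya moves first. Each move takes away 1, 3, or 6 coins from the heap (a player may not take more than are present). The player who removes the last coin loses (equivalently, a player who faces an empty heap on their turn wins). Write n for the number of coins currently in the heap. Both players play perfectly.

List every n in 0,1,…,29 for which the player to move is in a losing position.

1, 3, 5, 10, 12, 14, 19, 21, 23, 28

Work bottom-up. With no move the player to move wins. Otherwise the position is W if at least one move leads to an L position for the opponent, and L if every move leads to a W.
n=0: no move; the opponent has just taken the last coin and therefore loses → W
n=1: →0(W) only, which is W, so L
n=2: →1(L), so W
n=3: →2(W), 0(W) — all W, so L
n=4: →3(L), so W
n=5: →4(W), 2(W) — all W, so L
n=6: →5(L), so W
n=7: →1(L), so W
n=8: →5(L), so W
n=9: →3(L), so W
n=10: →9(W), 7(W), 4(W) — all W, so L
n=11: →10(L), so W
n=12: →11(W), 9(W), 6(W) — all W, so L
n=13: →12(L), so W
n=14: →13(W), 11(W), 8(W) — all W, so L
n=15: →14(L), so W
n=16: →10(L), so W
n=17: →14(L), so W
n=18: →12(L), so W
n=19: →18(W), 16(W), 13(W) — all W, so L
n=20: →19(L), so W
n=21: →20(W), 18(W), 15(W) — all W, so L
n=22: →21(L), so W
n=23: →22(W), 20(W), 17(W) — all W, so L
n=24: →23(L), so W
n=25: →19(L), so W
n=26: →23(L), so W
n=27: →21(L), so W
n=28: →27(W), 25(W), 22(W) — all W, so L
n=29: →28(L), so W
Reading off the rows marked L gives the requested list; there are 10 such values of n.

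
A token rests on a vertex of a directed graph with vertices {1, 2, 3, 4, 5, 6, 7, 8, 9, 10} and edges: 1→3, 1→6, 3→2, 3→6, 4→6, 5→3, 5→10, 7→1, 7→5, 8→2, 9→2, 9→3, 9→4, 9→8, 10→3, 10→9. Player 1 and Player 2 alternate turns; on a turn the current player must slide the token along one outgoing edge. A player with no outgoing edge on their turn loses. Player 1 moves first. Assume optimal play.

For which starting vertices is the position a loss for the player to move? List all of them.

2, 6, 7, 10

Positions with no move are L. A position that does have a move is losing for the player to move precisely when every available move leads to a winning position for the opponent. Fill in the labels:
Every edge goes from a vertex to one that appears earlier in the order 2, 6, 3, 4, 8, 1, 9, 10, 5, 7, so processing vertices in that order labels each vertex after all of its successors.
2: no outgoing edge → L
6: no outgoing edge → L
3: W (go to 6, an L position)
4: W (go to 6, an L position)
8: W (go to 2, an L position)
1: W (go to 6, an L position)
9: W (go to 2, an L position)
10: L (options 9(W), 3(W) are all W)
5: W (go to 10, an L position)
7: L (options 5(W), 1(W) are all W)
The losing starting vertices are exactly the entries labelled L in this table (4 of them).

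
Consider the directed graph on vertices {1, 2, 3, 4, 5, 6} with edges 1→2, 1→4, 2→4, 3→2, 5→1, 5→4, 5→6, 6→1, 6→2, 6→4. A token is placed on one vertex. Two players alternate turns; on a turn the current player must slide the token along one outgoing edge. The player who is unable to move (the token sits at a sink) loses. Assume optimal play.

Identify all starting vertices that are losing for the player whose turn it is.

Use the standard recursion: the mover loses at a terminal position; elsewhere, the mover wins exactly when some move hands the opponent an L position.
Every edge goes from a vertex to one that appears earlier in the order 4, 2, 1, 6, 5, 3, so processing vertices in that order labels each vertex after all of its successors.
4: no outgoing edge → L
2: →4(L), so W
1: →4(L), so W
6: →4(L), so W
5: →4(L), so W
3: →2(W) only, which is W, so L
The losing starting vertices are exactly the entries labelled L in this table (2 of them).

3, 4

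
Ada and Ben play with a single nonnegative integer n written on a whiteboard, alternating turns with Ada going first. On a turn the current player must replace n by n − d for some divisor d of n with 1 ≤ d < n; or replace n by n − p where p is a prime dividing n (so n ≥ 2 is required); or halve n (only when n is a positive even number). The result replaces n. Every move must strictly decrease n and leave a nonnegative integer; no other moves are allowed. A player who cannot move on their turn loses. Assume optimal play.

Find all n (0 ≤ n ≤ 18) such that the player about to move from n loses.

0, 1, 4, 9, 14

Use the standard recursion: the mover loses at a terminal position; elsewhere, the mover wins exactly when some move hands the opponent an L position.
n=0: no move → L
n=1: no move → L
n=2: →0(L), so W
n=3: →0(L), so W
n=4: →2(W), 3(W) — all W, so L
n=5: →0(L), so W
n=6: →4(L), so W
n=7: →0(L), so W
n=8: →4(L), so W
n=9: →6(W), 8(W) — all W, so L
n=10: →9(L), so W
n=11: →0(L), so W
n=12: →9(L), so W
n=13: →0(L), so W
n=14: →7(W), 12(W), 13(W) — all W, so L
n=15: →14(L), so W
n=16: →14(L), so W
n=17: →0(L), so W
n=18: →9(L), so W
Reading off the rows marked L gives the requested list; there are 5 such values of n.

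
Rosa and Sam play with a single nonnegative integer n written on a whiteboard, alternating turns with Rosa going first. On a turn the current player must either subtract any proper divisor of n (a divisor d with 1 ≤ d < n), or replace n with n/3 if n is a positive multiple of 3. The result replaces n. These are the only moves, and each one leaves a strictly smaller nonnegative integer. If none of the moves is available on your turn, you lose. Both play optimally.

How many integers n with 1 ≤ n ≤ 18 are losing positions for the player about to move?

Use the standard recursion: the mover loses at a terminal position; elsewhere, the mover wins exactly when some move hands the opponent an L position.
n=0: no move → L
n=1: no move → L
n=2: W (go to 1, an L position)
n=3: W (go to 1, an L position)
n=4: L (options 2(W), 3(W) are all W)
n=5: W (go to 4, an L position)
n=6: W (go to 4, an L position)
n=7: L (sole option 6(W) is W)
n=8: W (go to 4, an L position)
n=9: L (options 3(W), 6(W), 8(W) are all W)
n=10: W (go to 9, an L position)
n=11: L (sole option 10(W) is W)
n=12: W (go to 4, an L position)
n=13: L (sole option 12(W) is W)
n=14: W (go to 7, an L position)
n=15: L (options 5(W), 10(W), 12(W), 14(W) are all W)
n=16: W (go to 15, an L position)
n=17: L (sole option 16(W) is W)
n=18: W (go to 9, an L position)
L entries with 1 ≤ n ≤ 18 (n=0 is outside the asked range and is not counted): n = 1, 4, 7, 9, 11, 13, 15, 17; that makes 8.

8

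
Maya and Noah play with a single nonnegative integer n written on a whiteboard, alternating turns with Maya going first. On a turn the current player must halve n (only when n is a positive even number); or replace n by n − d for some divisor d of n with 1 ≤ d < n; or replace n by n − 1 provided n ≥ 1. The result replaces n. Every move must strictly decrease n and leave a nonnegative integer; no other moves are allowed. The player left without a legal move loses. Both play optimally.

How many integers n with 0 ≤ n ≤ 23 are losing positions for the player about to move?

12

Compute win/loss labels from the base case upward. A position with no move is L. Any other position is W if it can reach an L in one move, else L.
n=0: no move → L
n=1: can move to 0, which is L ⇒ W
n=2: the only move is to 1(W), a W ⇒ L
n=3: can move to 2, which is L ⇒ W
n=4: can move to 2, which is L ⇒ W
n=5: the only move is to 4(W), a W ⇒ L
n=6: can move to 5, which is L ⇒ W
n=7: the only move is to 6(W), a W ⇒ L
n=8: can move to 7, which is L ⇒ W
n=9: moves to 6(W), 8(W); every one is W ⇒ L
n=10: can move to 5, which is L ⇒ W
n=11: the only move is to 10(W), a W ⇒ L
n=12: can move to 9, which is L ⇒ W
n=13: the only move is to 12(W), a W ⇒ L
n=14: can move to 7, which is L ⇒ W
n=15: moves to 10(W), 12(W), 14(W); every one is W ⇒ L
n=16: can move to 15, which is L ⇒ W
n=17: the only move is to 16(W), a W ⇒ L
n=18: can move to 9, which is L ⇒ W
n=19: the only move is to 18(W), a W ⇒ L
n=20: can move to 15, which is L ⇒ W
n=21: moves to 14(W), 18(W), 20(W); every one is W ⇒ L
n=22: can move to 11, which is L ⇒ W
n=23: the only move is to 22(W), a W ⇒ L
L entries with 0 ≤ n ≤ 23: n = 0, 2, 5, 7, 9, 11, 13, 15, 17, 19, 21, 23; that makes 12.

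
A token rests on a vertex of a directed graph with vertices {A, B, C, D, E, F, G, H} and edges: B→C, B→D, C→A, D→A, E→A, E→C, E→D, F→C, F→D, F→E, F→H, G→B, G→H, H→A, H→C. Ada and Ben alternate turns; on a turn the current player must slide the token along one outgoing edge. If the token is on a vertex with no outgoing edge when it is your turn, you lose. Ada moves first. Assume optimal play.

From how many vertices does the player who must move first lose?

Build the W/L table. Terminal = L. A non-terminal position is W if it has a move to some L; otherwise it is L.
Every edge goes from a vertex to one that appears earlier in the order A, C, H, D, E, F, B, G, so processing vertices in that order labels each vertex after all of its successors.
A: no outgoing edge → L
C: W (go to A, an L position)
H: W (go to A, an L position)
D: W (go to A, an L position)
E: W (go to A, an L position)
F: L (options E(W), D(W), H(W), C(W) are all W)
B: L (options D(W), C(W) are all W)
G: W (go to B, an L position)
The L vertices are A, B, F; that is 3 in all.

3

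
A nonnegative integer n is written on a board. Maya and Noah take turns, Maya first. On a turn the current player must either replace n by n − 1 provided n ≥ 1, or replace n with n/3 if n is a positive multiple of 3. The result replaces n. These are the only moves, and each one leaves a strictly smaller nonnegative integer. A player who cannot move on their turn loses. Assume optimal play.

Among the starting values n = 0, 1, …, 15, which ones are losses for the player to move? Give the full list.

0, 2, 4, 7, 9, 11, 13, 15

Use the standard recursion: the mover loses at a terminal position; elsewhere, the mover wins exactly when some move hands the opponent an L position.
n=0: no move → L
n=1: reaches L-position 0 → W
n=2: only reaches 1(W), which is W → L
n=3: reaches L-position 2 → W
n=4: only reaches 3(W), which is W → L
n=5: reaches L-position 4 → W
n=6: reaches L-position 2 → W
n=7: only reaches 6(W), which is W → L
n=8: reaches L-position 7 → W
n=9: only reaches 3(W), 8(W), all W → L
n=10: reaches L-position 9 → W
n=11: only reaches 10(W), which is W → L
n=12: reaches L-position 4 → W
n=13: only reaches 12(W), which is W → L
n=14: reaches L-position 13 → W
n=15: only reaches 5(W), 14(W), all W → L
Reading off the rows marked L gives the requested list; there are 8 such values of n.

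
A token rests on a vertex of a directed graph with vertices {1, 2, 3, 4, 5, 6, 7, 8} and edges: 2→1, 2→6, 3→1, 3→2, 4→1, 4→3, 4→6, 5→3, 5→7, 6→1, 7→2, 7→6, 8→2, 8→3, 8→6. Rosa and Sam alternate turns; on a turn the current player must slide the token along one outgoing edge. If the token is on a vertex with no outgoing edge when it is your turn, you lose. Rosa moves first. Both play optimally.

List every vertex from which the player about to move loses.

1, 7, 8

Positions with no move are L. A position that does have a move is losing for the player to move precisely when every available move leads to a winning position for the opponent. Fill in the labels:
Every edge goes from a vertex to one that appears earlier in the order 1, 6, 2, 3, 8, 7, 4, 5, so processing vertices in that order labels each vertex after all of its successors.
1: no outgoing edge → L
6: can move to 1, which is L ⇒ W
2: can move to 1, which is L ⇒ W
3: can move to 1, which is L ⇒ W
8: moves to 3(W), 2(W), 6(W); every one is W ⇒ L
7: moves to 2(W), 6(W); every one is W ⇒ L
4: can move to 1, which is L ⇒ W
5: can move to 7, which is L ⇒ W
The losing starting vertices are exactly the entries labelled L in this table (3 of them).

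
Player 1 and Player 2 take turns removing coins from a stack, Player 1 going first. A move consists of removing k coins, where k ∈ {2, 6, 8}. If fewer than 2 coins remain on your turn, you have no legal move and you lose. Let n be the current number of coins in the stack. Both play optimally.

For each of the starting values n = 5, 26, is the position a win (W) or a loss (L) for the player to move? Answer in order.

Label each position W (a win for the player to move) or L (a loss). A position with no legal move is L; any other position is W exactly when some move reaches an L, and L when every move reaches a W.
n=0: no move → L
n=1: no move → L
n=2: W (go to 0, an L position)
n=3: W (go to 1, an L position)
n=4: L (sole option 2(W) is W)
n=5: L (sole option 3(W) is W)
n=6: W (go to 4, an L position)
n=7: W (go to 5, an L position)
n=8: W (go to 0, an L position)
n=9: W (go to 1, an L position)
n=10: W (go to 4, an L position)
n=11: W (go to 5, an L position)
n=12: W (go to 4, an L position)
n=13: W (go to 5, an L position)
n=14: L (options 12(W), 8(W), 6(W) are all W)
n=15: L (options 13(W), 9(W), 7(W) are all W)
n=16: W (go to 14, an L position)
n=17: W (go to 15, an L position)
n=18: L (options 16(W), 12(W), 10(W) are all W)
n=19: L (options 17(W), 13(W), 11(W) are all W)
n=20: W (go to 18, an L position)
n=21: W (go to 19, an L position)
n=22: W (go to 14, an L position)
n=23: W (go to 15, an L position)
n=24: W (go to 18, an L position)
n=25: W (go to 19, an L position)
n=26: W (go to 18, an L position)

5: L, 26: W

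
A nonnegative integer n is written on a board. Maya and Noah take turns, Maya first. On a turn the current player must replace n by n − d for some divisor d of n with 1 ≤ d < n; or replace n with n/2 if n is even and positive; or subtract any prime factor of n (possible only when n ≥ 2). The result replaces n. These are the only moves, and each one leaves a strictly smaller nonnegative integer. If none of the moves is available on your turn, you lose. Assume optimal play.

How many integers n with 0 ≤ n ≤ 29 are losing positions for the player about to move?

Classify positions by backward induction: terminal positions (no move available) are L. From any other position, the mover wins iff some move reaches an L.
n=0: no move → L
n=1: no move → L
n=2: can move to 0, which is L ⇒ W
n=3: can move to 0, which is L ⇒ W
n=4: moves to 2(W), 3(W); every one is W ⇒ L
n=5: can move to 0, which is L ⇒ W
n=6: can move to 4, which is L ⇒ W
n=7: can move to 0, which is L ⇒ W
n=8: can move to 4, which is L ⇒ W
n=9: moves to 6(W), 8(W); every one is W ⇒ L
n=10: can move to 9, which is L ⇒ W
n=11: can move to 0, which is L ⇒ W
n=12: can move to 9, which is L ⇒ W
n=13: can move to 0, which is L ⇒ W
n=14: moves to 7(W), 12(W), 13(W); every one is W ⇒ L
n=15: can move to 14, which is L ⇒ W
n=16: can move to 14, which is L ⇒ W
n=17: can move to 0, which is L ⇒ W
n=18: can move to 9, which is L ⇒ W
n=19: can move to 0, which is L ⇒ W
n=20: moves to 10(W), 15(W), 16(W), 18(W), 19(W); every one is W ⇒ L
n=21: can move to 14, which is L ⇒ W
n=22: can move to 20, which is L ⇒ W
n=23: can move to 0, which is L ⇒ W
n=24: can move to 20, which is L ⇒ W
n=25: can move to 20, which is L ⇒ W
n=26: moves to 13(W), 24(W), 25(W); every one is W ⇒ L
n=27: can move to 26, which is L ⇒ W
n=28: can move to 14, which is L ⇒ W
n=29: can move to 0, which is L ⇒ W
L entries with 0 ≤ n ≤ 29: n = 0, 1, 4, 9, 14, 20, 26; that makes 7.

7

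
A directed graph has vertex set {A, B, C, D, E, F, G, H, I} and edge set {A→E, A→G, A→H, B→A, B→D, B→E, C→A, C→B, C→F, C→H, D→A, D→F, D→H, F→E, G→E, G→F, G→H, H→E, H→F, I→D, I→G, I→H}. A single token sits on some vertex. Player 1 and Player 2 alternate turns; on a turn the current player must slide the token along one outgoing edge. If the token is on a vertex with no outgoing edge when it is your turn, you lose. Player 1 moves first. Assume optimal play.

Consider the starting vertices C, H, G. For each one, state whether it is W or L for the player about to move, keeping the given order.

C: L, H: W, G: W

Classify positions by backward induction: terminal positions (no move available) are L. From any other position, the mover wins iff some move reaches an L.
Every edge goes from a vertex to one that appears earlier in the order E, F, H, G, A, D, B, I, C, so processing vertices in that order labels each vertex after all of its successors.
E: no outgoing edge → L
F: →E(L), so W
H: →E(L), so W
G: →E(L), so W
A: →E(L), so W
D: →A(W), H(W), F(W) — all W, so L
B: →D(L), so W
I: →D(L), so W
C: →B(W), A(W), H(W), F(W) — all W, so L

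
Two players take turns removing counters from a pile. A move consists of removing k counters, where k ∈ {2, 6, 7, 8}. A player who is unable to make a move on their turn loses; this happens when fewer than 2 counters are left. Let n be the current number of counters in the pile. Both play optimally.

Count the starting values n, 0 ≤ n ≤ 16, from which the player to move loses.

6

Use the standard recursion: the mover loses at a terminal position; elsewhere, the mover wins exactly when some move hands the opponent an L position.
n=0: no move → L
n=1: no move → L
n=2: can move to 0, which is L ⇒ W
n=3: can move to 1, which is L ⇒ W
n=4: the only move is to 2(W), a W ⇒ L
n=5: the only move is to 3(W), a W ⇒ L
n=6: can move to 4, which is L ⇒ W
n=7: can move to 5, which is L ⇒ W
n=8: can move to 1, which is L ⇒ W
n=9: can move to 1, which is L ⇒ W
n=10: can move to 4, which is L ⇒ W
n=11: can move to 5, which is L ⇒ W
n=12: can move to 5, which is L ⇒ W
n=13: can move to 5, which is L ⇒ W
n=14: moves to 12(W), 8(W), 7(W), 6(W); every one is W ⇒ L
n=15: moves to 13(W), 9(W), 8(W), 7(W); every one is W ⇒ L
n=16: can move to 14, which is L ⇒ W
L entries with 0 ≤ n ≤ 16: n = 0, 1, 4, 5, 14, 15; that makes 6.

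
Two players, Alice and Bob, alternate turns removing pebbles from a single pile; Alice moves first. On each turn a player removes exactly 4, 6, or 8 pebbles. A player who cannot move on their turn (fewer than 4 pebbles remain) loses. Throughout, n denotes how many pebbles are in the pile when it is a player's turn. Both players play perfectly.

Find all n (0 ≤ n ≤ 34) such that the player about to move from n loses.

Classify positions by backward induction: terminal positions (no move available) are L. From any other position, the mover wins iff some move reaches an L.
n=0: no move → L
n=1: no move → L
n=2: no move → L
n=3: no move → L
n=4: W (go to 0, an L position)
n=5: W (go to 1, an L position)
n=6: W (go to 2, an L position)
n=7: W (go to 3, an L position)
n=8: W (go to 2, an L position)
n=9: W (go to 3, an L position)
n=10: W (go to 2, an L position)
n=11: W (go to 3, an L position)
n=12: L (options 8(W), 6(W), 4(W) are all W)
n=13: L (options 9(W), 7(W), 5(W) are all W)
n=14: L (options 10(W), 8(W), 6(W) are all W)
n=15: L (options 11(W), 9(W), 7(W) are all W)
n=16: W (go to 12, an L position)
n=17: W (go to 13, an L position)
n=18: W (go to 14, an L position)
n=19: W (go to 15, an L position)
n=20: W (go to 14, an L position)
n=21: W (go to 15, an L position)
n=22: W (go to 14, an L position)
n=23: W (go to 15, an L position)
n=24: L (options 20(W), 18(W), 16(W) are all W)
n=25: L (options 21(W), 19(W), 17(W) are all W)
n=26: L (options 22(W), 20(W), 18(W) are all W)
n=27: L (options 23(W), 21(W), 19(W) are all W)
n=28: W (go to 24, an L position)
n=29: W (go to 25, an L position)
n=30: W (go to 26, an L position)
n=31: W (go to 27, an L position)
n=32: W (go to 26, an L position)
n=33: W (go to 27, an L position)
n=34: W (go to 26, an L position)
The losing starting values of n are exactly the entries labelled L in this table (12 of them).

0, 1, 2, 3, 12, 13, 14, 15, 24, 25, 26, 27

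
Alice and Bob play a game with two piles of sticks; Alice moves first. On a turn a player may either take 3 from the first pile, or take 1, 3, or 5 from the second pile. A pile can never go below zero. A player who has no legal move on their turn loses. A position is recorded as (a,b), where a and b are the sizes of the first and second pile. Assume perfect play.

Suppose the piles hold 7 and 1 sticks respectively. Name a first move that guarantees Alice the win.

Work bottom-up. With no move the player to move loses. Otherwise the position is W if at least one move leads to an L position for the opponent, and L if every move leads to a W.
No move ever increases a pile, so every position that can arise here has a ≤ 7 and b ≤ 1; it is enough to label the cells with 0 ≤ a ≤ 7 and 0 ≤ b ≤ 1.
Every move lowers a or b (never raises either), so fill the grid row by row in increasing a, and left to right within a row: each cell's successors are then already labelled.
      b=0  b=1
a=0:    L    W
a=1:    L    W
a=2:    L    W
a=3:    W    L
a=4:    W    L
a=5:    W    L
a=6:    L    W
a=7:    L    W
Cells with no legal move (terminal, hence L): (0,0), (1,0), (2,0).
The remaining L cells, each justified by listing all of its moves:
(3,1): →(0,1)(W), (3,0)(W) — all W, so L
(4,1): →(1,1)(W), (4,0)(W) — all W, so L
(5,1): →(2,1)(W), (5,0)(W) — all W, so L
(6,0): →(3,0)(W) only, which is W, so L
(7,0): →(4,0)(W) only, which is W, so L
Every other cell has at least one move into one of the L cells above, so it is W.
From (7,1), the L positions reachable in one move are: (4,1), (7,0). Any move reaching one of these is winning.

Move to (4,1).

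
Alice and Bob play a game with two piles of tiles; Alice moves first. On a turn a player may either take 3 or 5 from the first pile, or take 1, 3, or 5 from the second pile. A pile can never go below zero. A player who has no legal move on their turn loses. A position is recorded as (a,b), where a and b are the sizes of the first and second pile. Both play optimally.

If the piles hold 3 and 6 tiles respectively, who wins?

Use the standard recursion: the mover loses at a terminal position; elsewhere, the mover wins exactly when some move hands the opponent an L position.
No move ever increases a pile, so every position that can arise here has a ≤ 3 and b ≤ 6; it is enough to label the cells with 0 ≤ a ≤ 3 and 0 ≤ b ≤ 6.
Every move lowers a or b (never raises either), so fill the grid row by row in increasing a, and left to right within a row: each cell's successors are then already labelled.
      b=0  b=1  b=2  b=3  b=4  b=5  b=6
a=0:    L    W    L    W    L    W    L
a=1:    L    W    L    W    L    W    L
a=2:    L    W    L    W    L    W    L
a=3:    W    L    W    L    W    L    W
Cells with no legal move (terminal, hence L): (0,0), (1,0), (2,0).
The remaining L cells, each justified by listing all of its moves:
(0,2): L (sole option (0,1)(W) is W)
(0,4): L (options (0,3)(W), (0,1)(W) are all W)
(0,6): L (options (0,5)(W), (0,3)(W), (0,1)(W) are all W)
(1,2): L (sole option (1,1)(W) is W)
(1,4): L (options (1,3)(W), (1,1)(W) are all W)
(1,6): L (options (1,5)(W), (1,3)(W), (1,1)(W) are all W)
(2,2): L (sole option (2,1)(W) is W)
(2,4): L (options (2,3)(W), (2,1)(W) are all W)
(2,6): L (options (2,5)(W), (2,3)(W), (2,1)(W) are all W)
(3,1): L (options (0,1)(W), (3,0)(W) are all W)
(3,3): L (options (0,3)(W), (3,2)(W), (3,0)(W) are all W)
(3,5): L (options (0,5)(W), (3,4)(W), (3,2)(W), (3,0)(W) are all W)
Every other cell has at least one move into one of the L cells above, so it is W.
The starting position (3,6) is W: Alice should move to (0,6), handing over an L position.

Alice wins.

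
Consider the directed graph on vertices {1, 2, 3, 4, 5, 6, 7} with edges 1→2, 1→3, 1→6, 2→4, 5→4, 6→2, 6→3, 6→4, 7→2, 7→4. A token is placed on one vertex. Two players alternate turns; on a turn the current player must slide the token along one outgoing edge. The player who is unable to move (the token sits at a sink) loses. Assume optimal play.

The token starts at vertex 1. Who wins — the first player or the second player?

The first player wins.

Build the W/L table. Terminal = L. A non-terminal position is W if it has a move to some L; otherwise it is L.
Every edge goes from a vertex to one that appears earlier in the order 4, 3, 2, 5, 6, 1, 7, so processing vertices in that order labels each vertex after all of its successors.
4: no outgoing edge → L
3: no outgoing edge → L
2: →4(L), so W
5: →4(L), so W
6: →3(L), so W
1: →3(L), so W
7: →4(L), so W
From 1 the player to move can move to 3, reaching an L position.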